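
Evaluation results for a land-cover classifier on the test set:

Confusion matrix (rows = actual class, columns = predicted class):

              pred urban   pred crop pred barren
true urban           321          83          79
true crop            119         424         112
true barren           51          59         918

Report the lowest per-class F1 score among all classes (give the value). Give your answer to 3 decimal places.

0.659

Per-class F1 score (2·TP/(2·TP+FP+FN)):
  urban: TP=321, FP=119+51=170, FN=83+79=162 → 642/974 = 0.6591
  crop: TP=424, FP=83+59=142, FN=119+112=231 → 848/1221 = 0.6945
  barren: TP=918, FP=79+112=191, FN=51+59=110 → 1836/2137 = 0.8591
Lowest is class 'urban' with F1 score = 0.659.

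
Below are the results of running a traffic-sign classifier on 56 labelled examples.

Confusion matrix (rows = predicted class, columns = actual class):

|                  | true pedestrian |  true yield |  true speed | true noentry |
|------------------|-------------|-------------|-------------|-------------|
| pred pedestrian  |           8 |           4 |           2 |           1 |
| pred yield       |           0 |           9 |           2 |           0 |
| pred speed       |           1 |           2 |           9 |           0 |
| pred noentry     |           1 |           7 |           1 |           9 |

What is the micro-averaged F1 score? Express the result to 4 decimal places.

Micro-averaging pools counts across classes: ΣTP=35, ΣFP=21, ΣFN=21.
Micro-F1 score = 2·TP/(2·TP+FP+FN) on pooled counts = 0.6250 (equals overall accuracy in single-label multiclass).

0.6250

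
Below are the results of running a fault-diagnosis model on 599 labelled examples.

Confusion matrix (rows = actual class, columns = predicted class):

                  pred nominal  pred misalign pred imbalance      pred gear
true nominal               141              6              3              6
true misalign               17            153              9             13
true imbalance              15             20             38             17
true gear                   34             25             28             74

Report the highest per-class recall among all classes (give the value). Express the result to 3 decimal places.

0.904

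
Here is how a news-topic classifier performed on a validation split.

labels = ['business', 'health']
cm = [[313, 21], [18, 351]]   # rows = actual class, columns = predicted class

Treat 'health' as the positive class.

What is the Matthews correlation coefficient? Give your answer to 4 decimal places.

0.8888

MCC = (TP·TN − FP·FN) / √((TP+FP)(TP+FN)(TN+FP)(TN+FN))
Numerator = 351·313 − 21·18 = 109485
Denominator = √(372·369·334·331) = √15175526472 = 123188.9868
MCC = 109485 / 123188.9868 = 0.8888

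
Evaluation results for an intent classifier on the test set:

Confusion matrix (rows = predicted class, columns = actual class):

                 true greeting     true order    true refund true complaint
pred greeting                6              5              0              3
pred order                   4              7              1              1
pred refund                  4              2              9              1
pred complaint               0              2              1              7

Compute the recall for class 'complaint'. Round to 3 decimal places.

0.583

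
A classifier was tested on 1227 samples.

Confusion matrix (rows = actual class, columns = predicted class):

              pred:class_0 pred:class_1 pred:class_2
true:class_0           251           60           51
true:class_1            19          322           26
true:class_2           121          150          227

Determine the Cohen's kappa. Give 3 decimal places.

0.485

Observed agreement pₒ = trace/N = 800/1227 = 0.6520
Expected agreement pₑ = Σ (rowᵢ·colᵢ)/N² = (362·391 + 367·532 + 498·304)/1227² = 0.3243
κ = (pₒ − pₑ)/(1 − pₑ) = (0.6520 − 0.3243)/(1 − 0.3243) = 0.485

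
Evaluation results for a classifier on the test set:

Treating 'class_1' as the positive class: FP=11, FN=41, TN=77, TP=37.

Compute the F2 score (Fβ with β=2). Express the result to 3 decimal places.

Fβ = (1+β²)·TP / ((1+β²)·TP + β²·FN + FP), with β²=4
= 5·37 / (5·37 + 4·41 + 11) = 0.514

0.514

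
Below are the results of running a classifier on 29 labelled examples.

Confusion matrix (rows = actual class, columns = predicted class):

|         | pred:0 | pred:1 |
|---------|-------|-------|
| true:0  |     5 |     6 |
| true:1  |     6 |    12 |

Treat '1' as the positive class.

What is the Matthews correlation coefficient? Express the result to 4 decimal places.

0.1212

MCC = (TP·TN − FP·FN) / √((TP+FP)(TP+FN)(TN+FP)(TN+FN))
Numerator = 12·5 − 6·6 = 24
Denominator = √(18·18·11·11) = √39204 = 198.0000
MCC = 24 / 198.0000 = 0.1212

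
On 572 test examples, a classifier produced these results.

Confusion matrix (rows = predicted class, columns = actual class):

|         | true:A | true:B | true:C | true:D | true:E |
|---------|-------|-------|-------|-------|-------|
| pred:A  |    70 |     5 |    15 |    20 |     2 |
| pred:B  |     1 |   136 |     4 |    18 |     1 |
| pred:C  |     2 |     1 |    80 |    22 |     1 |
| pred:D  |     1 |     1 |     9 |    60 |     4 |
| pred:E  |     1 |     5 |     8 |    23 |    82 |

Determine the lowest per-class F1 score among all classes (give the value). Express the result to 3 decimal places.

Per-class F1 score (2·TP/(2·TP+FP+FN)):
  A: TP=70, FP=5+15+20+2=42, FN=1+2+1+1=5 → 140/187 = 0.7487
  B: TP=136, FP=1+4+18+1=24, FN=5+1+1+5=12 → 272/308 = 0.8831
  C: TP=80, FP=2+1+22+1=26, FN=15+4+9+8=36 → 160/222 = 0.7207
  D: TP=60, FP=1+1+9+4=15, FN=20+18+22+23=83 → 120/218 = 0.5505
  E: TP=82, FP=1+5+8+23=37, FN=2+1+1+4=8 → 164/209 = 0.7847
Lowest is class 'D' with F1 score = 0.550.

0.550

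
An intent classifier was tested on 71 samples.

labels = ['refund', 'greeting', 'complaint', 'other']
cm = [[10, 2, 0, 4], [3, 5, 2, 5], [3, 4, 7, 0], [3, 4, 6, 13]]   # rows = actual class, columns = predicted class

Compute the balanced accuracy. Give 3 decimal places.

0.490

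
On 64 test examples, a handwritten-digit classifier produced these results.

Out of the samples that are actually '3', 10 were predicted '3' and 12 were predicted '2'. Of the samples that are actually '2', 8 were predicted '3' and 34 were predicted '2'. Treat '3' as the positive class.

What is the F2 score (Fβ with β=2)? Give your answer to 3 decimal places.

0.472

Fβ = (1+β²)·TP / ((1+β²)·TP + β²·FN + FP), with β²=4
= 5·10 / (5·10 + 4·12 + 8) = 0.472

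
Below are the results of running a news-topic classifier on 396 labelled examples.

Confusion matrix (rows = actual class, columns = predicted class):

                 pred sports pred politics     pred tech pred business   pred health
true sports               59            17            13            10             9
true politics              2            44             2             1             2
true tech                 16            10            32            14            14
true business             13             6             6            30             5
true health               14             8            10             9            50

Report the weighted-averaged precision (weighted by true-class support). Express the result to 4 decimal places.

0.5463

Per-class precision (TP/(TP+FP)):
  sports: TP=59, FP=2+16+13+14=45 → 59/104 = 0.56731
  politics: TP=44, FP=17+10+6+8=41 → 44/85 = 0.51765
  tech: TP=32, FP=13+2+6+10=31 → 32/63 = 0.50794
  business: TP=30, FP=10+1+14+9=34 → 30/64 = 0.46875
  health: TP=50, FP=9+2+14+5=30 → 50/80 = 0.62500
Weighted-precision = Σ (supportᵢ/N)·precisionᵢ with N=396: (108/396)·0.56731 + (51/396)·0.51765 + (86/396)·0.50794 + (60/396)·0.46875 + (91/396)·0.62500 = 0.5463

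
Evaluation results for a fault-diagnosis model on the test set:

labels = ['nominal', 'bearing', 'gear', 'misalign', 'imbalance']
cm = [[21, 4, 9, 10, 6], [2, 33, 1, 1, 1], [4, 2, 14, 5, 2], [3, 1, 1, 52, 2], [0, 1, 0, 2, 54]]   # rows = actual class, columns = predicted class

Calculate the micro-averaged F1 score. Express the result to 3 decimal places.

Micro-averaging pools counts across classes: ΣTP=174, ΣFP=57, ΣFN=57.
Micro-F1 score = 2·TP/(2·TP+FP+FN) on pooled counts = 0.753 (equals overall accuracy in single-label multiclass).

0.753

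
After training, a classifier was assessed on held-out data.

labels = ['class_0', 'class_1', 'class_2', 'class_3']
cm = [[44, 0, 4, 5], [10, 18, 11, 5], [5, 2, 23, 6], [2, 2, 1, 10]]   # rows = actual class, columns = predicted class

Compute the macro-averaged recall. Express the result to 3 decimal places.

Per-class recall (TP/(TP+FN)):
  class_0: TP=44, FN=0+4+5=9 → 44/53 = 0.8302
  class_1: TP=18, FN=10+11+5=26 → 18/44 = 0.4091
  class_2: TP=23, FN=5+2+6=13 → 23/36 = 0.6389
  class_3: TP=10, FN=2+2+1=5 → 10/15 = 0.6667
Macro-recall = mean = (0.8302 + 0.4091 + 0.6389 + 0.6667) / 4 = 0.636

0.636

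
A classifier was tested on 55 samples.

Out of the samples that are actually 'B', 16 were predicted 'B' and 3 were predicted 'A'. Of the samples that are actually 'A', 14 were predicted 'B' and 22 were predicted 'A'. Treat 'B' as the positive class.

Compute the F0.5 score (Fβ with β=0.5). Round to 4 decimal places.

0.5755

Fβ = (1+β²)·TP / ((1+β²)·TP + β²·FN + FP), with β²=1/4
= 1.25·16 / (1.25·16 + 0.25·3 + 14) = 0.5755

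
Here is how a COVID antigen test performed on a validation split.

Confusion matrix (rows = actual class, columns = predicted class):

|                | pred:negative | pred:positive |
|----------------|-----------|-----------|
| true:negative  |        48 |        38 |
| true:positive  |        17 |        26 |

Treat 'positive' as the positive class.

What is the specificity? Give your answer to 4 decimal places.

Specificity = TN/(TN+FP) = 48/(48+38) = 0.5581

0.5581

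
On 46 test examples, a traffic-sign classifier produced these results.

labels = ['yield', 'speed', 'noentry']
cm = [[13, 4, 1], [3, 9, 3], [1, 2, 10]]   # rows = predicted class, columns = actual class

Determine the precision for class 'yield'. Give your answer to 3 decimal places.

0.722

Treat 'yield' as positive and all other classes as negative.
precision = TP/(TP+FP).
yield: TP=13, FP=4+1=5 → 13/18 = 0.7222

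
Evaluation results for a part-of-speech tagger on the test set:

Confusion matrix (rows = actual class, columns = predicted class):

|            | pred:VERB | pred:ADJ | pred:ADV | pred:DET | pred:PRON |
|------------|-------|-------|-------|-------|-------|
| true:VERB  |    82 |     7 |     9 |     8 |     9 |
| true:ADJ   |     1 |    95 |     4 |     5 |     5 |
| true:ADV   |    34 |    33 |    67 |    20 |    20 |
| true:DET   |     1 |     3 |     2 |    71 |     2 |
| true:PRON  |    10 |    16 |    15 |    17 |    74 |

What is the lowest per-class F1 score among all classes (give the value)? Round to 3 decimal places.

Per-class F1 score (2·TP/(2·TP+FP+FN)):
  VERB: TP=82, FP=1+34+1+10=46, FN=7+9+8+9=33 → 164/243 = 0.6749
  ADJ: TP=95, FP=7+33+3+16=59, FN=1+4+5+5=15 → 190/264 = 0.7197
  ADV: TP=67, FP=9+4+2+15=30, FN=34+33+20+20=107 → 134/271 = 0.4945
  DET: TP=71, FP=8+5+20+17=50, FN=1+3+2+2=8 → 142/200 = 0.7100
  PRON: TP=74, FP=9+5+20+2=36, FN=10+16+15+17=58 → 148/242 = 0.6116
Lowest is class 'ADV' with F1 score = 0.494.

0.494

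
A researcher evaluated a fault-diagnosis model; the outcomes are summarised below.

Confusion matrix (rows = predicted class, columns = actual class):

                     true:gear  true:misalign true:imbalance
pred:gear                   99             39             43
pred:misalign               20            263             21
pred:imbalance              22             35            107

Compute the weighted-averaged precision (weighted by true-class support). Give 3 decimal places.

Per-class precision (TP/(TP+FP)):
  gear: TP=99, FP=39+43=82 → 99/181 = 0.5470
  misalign: TP=263, FP=20+21=41 → 263/304 = 0.8651
  imbalance: TP=107, FP=22+35=57 → 107/164 = 0.6524
Weighted-precision = Σ (supportᵢ/N)·precisionᵢ with N=649: (141/649)·0.5470 + (337/649)·0.8651 + (171/649)·0.6524 = 0.740

0.740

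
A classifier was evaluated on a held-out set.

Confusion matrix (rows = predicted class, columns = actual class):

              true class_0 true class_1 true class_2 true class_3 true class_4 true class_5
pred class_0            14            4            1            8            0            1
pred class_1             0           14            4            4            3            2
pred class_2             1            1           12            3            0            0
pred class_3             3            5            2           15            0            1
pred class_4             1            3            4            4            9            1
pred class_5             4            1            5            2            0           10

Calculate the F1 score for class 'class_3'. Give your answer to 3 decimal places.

Take TP from the diagonal, FP from the rest of the 'class_3' prediction marginal, FN from the rest of the 'class_3' actual marginal.
F1 score = 2·TP/(2·TP+FP+FN).
class_3: TP=15, FP=3+5+2+0+1=11, FN=8+4+3+4+2=21 → 30/62 = 0.4839

0.484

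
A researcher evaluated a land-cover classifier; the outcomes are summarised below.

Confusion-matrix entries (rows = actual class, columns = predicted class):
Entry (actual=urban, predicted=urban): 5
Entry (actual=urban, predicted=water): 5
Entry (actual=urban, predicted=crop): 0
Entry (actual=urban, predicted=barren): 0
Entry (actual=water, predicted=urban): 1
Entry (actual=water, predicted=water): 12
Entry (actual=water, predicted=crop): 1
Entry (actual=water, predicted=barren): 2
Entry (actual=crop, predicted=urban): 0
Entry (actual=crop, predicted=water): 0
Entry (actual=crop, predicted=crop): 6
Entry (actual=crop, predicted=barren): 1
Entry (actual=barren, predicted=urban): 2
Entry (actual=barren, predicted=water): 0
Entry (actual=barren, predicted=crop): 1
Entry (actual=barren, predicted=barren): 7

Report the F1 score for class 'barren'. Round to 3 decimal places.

0.700

Treat 'barren' as positive and all other classes as negative.
F1 score = 2·TP/(2·TP+FP+FN).
barren: TP=7, FP=0+2+1=3, FN=2+0+1=3 → 14/20 = 0.7000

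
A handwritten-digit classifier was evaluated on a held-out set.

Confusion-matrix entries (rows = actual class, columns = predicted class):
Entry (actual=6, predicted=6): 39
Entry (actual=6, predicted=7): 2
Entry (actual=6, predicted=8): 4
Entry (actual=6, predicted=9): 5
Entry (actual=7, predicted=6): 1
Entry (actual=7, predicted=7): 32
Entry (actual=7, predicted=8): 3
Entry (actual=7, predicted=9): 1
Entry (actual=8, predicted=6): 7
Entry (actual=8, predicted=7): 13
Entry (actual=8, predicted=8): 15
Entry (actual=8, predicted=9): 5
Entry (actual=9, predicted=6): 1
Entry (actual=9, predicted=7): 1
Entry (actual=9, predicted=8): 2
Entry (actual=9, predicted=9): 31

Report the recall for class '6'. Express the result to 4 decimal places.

recall = TP/(TP+FN).
6: TP=39, FN=2+4+5=11 → 39/50 = 0.78000

0.7800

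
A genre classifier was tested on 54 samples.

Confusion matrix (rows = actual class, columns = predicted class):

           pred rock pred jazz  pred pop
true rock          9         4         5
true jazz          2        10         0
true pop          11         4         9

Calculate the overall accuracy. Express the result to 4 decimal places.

0.5185

Accuracy = trace / total = (9+10+9=28) / 54 = 28/54 = 0.5185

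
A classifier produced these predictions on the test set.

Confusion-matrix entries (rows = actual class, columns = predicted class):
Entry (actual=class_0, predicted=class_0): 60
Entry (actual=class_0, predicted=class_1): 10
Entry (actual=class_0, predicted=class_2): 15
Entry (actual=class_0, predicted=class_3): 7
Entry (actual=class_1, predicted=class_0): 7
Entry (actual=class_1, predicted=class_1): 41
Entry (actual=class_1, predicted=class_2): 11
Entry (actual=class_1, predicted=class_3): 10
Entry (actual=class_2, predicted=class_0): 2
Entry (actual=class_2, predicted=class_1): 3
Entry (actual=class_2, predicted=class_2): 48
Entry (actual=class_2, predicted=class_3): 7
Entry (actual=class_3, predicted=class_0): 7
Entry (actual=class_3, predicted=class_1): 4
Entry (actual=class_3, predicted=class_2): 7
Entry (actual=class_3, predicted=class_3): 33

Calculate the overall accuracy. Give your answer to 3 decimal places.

Accuracy = trace / total = (60+41+48+33=182) / 272 = 182/272 = 0.669

0.669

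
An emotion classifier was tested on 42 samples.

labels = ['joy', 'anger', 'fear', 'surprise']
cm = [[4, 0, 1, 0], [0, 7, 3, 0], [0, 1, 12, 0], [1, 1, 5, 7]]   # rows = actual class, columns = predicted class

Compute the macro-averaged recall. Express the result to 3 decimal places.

0.731

Per-class recall (TP/(TP+FN)):
  joy: TP=4, FN=0+1+0=1 → 4/5 = 0.8000
  anger: TP=7, FN=0+3+0=3 → 7/10 = 0.7000
  fear: TP=12, FN=0+1+0=1 → 12/13 = 0.9231
  surprise: TP=7, FN=1+1+5=7 → 7/14 = 0.5000
Macro-recall = mean = (0.8000 + 0.7000 + 0.9231 + 0.5000) / 4 = 0.731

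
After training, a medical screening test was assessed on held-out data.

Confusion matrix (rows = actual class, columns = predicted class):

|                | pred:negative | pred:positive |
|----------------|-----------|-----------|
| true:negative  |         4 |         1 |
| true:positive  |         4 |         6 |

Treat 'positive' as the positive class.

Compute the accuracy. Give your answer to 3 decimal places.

Accuracy = (TP+TN)/N = (6+4)/15 = 0.667

0.667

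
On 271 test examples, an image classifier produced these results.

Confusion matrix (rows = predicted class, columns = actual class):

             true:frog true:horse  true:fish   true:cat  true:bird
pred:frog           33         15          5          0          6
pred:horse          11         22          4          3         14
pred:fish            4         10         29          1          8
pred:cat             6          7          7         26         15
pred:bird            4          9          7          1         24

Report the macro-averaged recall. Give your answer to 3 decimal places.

Per-class recall (TP/(TP+FN)):
  frog: TP=33, FN=11+4+6+4=25 → 33/58 = 0.5690
  horse: TP=22, FN=15+10+7+9=41 → 22/63 = 0.3492
  fish: TP=29, FN=5+4+7+7=23 → 29/52 = 0.5577
  cat: TP=26, FN=0+3+1+1=5 → 26/31 = 0.8387
  bird: TP=24, FN=6+14+8+15=43 → 24/67 = 0.3582
Macro-recall = mean = (0.5690 + 0.3492 + 0.5577 + 0.8387 + 0.3582) / 5 = 0.535

0.535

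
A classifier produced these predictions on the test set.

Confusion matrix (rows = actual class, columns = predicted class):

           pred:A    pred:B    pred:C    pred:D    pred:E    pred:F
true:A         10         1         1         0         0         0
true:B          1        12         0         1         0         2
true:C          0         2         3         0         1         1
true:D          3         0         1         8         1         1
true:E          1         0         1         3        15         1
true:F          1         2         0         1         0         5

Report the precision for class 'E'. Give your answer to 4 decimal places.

Treat 'E' as positive and all other classes as negative.
precision = TP/(TP+FP).
E: TP=15, FP=0+0+1+1+0=2 → 15/17 = 0.88235

0.8824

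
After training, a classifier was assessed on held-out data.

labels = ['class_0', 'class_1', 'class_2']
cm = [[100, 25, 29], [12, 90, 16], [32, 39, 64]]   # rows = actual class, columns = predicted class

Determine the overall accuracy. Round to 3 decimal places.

Accuracy = trace / total = (100+90+64=254) / 407 = 254/407 = 0.624

0.624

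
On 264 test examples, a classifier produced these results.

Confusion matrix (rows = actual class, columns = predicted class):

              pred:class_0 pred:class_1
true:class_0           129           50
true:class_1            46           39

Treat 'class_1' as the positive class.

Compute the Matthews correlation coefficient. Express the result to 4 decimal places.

0.1774

MCC = (TP·TN − FP·FN) / √((TP+FP)(TP+FN)(TN+FP)(TN+FN))
Numerator = 39·129 − 50·46 = 2731
Denominator = √(89·85·179·175) = √236973625 = 15393.9477
MCC = 2731 / 15393.9477 = 0.1774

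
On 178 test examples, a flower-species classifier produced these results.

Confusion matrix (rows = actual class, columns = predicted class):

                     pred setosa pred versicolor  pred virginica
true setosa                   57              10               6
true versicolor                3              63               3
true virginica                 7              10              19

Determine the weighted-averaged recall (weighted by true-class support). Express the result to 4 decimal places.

0.7809

Per-class recall (TP/(TP+FN)):
  setosa: TP=57, FN=10+6=16 → 57/73 = 0.78082
  versicolor: TP=63, FN=3+3=6 → 63/69 = 0.91304
  virginica: TP=19, FN=7+10=17 → 19/36 = 0.52778
Weighted-recall = Σ (supportᵢ/N)·recallᵢ with N=178: (73/178)·0.78082 + (69/178)·0.91304 + (36/178)·0.52778 = 0.7809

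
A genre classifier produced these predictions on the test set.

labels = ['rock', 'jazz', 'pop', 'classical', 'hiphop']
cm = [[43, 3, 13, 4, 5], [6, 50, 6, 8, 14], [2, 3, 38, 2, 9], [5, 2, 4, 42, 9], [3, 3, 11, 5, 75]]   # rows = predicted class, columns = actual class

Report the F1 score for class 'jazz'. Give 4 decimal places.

0.6897

Take TP from the diagonal, FP from the rest of the 'jazz' prediction marginal, FN from the rest of the 'jazz' actual marginal.
F1 score = 2·TP/(2·TP+FP+FN).
jazz: TP=50, FP=6+6+8+14=34, FN=3+3+2+3=11 → 100/145 = 0.68966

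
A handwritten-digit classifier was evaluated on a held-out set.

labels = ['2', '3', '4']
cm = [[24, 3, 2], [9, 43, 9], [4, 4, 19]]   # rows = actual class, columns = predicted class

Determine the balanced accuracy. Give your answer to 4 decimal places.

0.7454

Balanced accuracy = mean of per-class recall.
  2: recall = 24/29 = 0.82759
  3: recall = 43/61 = 0.70492
  4: recall = 19/27 = 0.70370
Mean = (0.82759 + 0.70492 + 0.70370) / 3 = 0.7454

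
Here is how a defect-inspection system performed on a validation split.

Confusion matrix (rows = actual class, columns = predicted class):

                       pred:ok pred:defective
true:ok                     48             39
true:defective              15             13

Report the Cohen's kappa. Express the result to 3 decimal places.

0.012

Observed agreement pₒ = trace/N = 61/115 = 0.5304
Expected agreement pₑ = Σ (rowᵢ·colᵢ)/N² = (87·63 + 28·52)/115² = 0.5245
κ = (pₒ − pₑ)/(1 − pₑ) = (0.5304 − 0.5245)/(1 − 0.5245) = 0.012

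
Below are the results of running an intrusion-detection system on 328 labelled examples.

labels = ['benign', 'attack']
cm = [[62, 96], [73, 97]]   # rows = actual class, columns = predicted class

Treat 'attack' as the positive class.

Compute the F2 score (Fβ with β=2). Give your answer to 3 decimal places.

Fβ = (1+β²)·TP / ((1+β²)·TP + β²·FN + FP), with β²=4
= 5·97 / (5·97 + 4·73 + 96) = 0.556

0.556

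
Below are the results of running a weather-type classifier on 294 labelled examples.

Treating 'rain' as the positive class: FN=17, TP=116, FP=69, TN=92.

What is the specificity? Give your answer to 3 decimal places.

0.571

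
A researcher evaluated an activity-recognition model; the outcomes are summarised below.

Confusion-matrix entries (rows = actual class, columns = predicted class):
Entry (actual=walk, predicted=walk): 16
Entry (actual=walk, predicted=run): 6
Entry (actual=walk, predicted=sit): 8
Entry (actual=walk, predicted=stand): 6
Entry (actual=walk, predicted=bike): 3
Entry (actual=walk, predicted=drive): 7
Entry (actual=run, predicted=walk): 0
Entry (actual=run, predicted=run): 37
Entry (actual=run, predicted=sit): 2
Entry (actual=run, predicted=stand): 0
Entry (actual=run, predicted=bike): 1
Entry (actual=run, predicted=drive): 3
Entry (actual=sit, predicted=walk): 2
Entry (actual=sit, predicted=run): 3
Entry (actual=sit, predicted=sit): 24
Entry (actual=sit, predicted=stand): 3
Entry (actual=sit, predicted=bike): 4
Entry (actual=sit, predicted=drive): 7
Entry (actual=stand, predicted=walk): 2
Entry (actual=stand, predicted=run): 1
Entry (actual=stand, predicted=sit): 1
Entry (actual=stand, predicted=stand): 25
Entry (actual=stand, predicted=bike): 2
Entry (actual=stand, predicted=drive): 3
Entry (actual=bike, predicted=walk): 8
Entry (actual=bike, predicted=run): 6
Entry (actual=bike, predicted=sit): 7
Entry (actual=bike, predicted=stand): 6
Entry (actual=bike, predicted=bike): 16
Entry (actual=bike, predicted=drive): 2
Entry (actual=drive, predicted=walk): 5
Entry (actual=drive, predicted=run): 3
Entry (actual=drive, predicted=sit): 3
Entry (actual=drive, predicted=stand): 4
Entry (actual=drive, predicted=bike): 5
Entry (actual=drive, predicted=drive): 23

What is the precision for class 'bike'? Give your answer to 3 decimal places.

0.516

Treat 'bike' as positive and all other classes as negative.
precision = TP/(TP+FP).
bike: TP=16, FP=3+1+4+2+5=15 → 16/31 = 0.5161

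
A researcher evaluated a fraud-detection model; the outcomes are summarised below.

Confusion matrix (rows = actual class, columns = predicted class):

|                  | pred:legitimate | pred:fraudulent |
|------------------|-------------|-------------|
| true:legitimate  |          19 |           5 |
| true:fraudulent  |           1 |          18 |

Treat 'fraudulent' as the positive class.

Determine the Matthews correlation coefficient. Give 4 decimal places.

0.7358

MCC = (TP·TN − FP·FN) / √((TP+FP)(TP+FN)(TN+FP)(TN+FN))
Numerator = 18·19 − 5·1 = 337
Denominator = √(23·19·24·20) = √209760 = 457.9956
MCC = 337 / 457.9956 = 0.7358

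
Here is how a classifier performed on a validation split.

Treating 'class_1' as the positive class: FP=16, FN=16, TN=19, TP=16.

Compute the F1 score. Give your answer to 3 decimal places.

0.500

Precision = TP/(TP+FP) = 16/32 = 0.5000
Recall = TP/(TP+FN) = 16/32 = 0.5000
F1 = 2·TP/(2·TP+FP+FN) = 32/64 = 0.500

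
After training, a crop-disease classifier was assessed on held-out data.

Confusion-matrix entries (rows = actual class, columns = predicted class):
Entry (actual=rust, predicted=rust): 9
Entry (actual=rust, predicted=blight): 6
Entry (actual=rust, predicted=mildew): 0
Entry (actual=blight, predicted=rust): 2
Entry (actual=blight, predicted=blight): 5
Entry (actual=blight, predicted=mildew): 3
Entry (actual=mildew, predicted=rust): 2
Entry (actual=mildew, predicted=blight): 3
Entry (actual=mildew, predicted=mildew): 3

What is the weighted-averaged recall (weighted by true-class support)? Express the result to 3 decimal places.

0.515

Per-class recall (TP/(TP+FN)):
  rust: TP=9, FN=6+0=6 → 9/15 = 0.6000
  blight: TP=5, FN=2+3=5 → 5/10 = 0.5000
  mildew: TP=3, FN=2+3=5 → 3/8 = 0.3750
Weighted-recall = Σ (supportᵢ/N)·recallᵢ with N=33: (15/33)·0.6000 + (10/33)·0.5000 + (8/33)·0.3750 = 0.515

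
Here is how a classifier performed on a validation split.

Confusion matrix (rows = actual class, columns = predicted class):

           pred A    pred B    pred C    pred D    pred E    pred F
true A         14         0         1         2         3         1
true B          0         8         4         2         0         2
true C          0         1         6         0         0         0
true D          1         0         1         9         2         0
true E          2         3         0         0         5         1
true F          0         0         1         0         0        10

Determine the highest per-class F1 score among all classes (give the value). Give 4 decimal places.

0.8000

Per-class F1 score (2·TP/(2·TP+FP+FN)):
  A: TP=14, FP=0+0+1+2+0=3, FN=0+1+2+3+1=7 → 28/38 = 0.73684
  B: TP=8, FP=0+1+0+3+0=4, FN=0+4+2+0+2=8 → 16/28 = 0.57143
  C: TP=6, FP=1+4+1+0+1=7, FN=0+1+0+0+0=1 → 12/20 = 0.60000
  D: TP=9, FP=2+2+0+0+0=4, FN=1+0+1+2+0=4 → 18/26 = 0.69231
  E: TP=5, FP=3+0+0+2+0=5, FN=2+3+0+0+1=6 → 10/21 = 0.47619
  F: TP=10, FP=1+2+0+0+1=4, FN=0+0+1+0+0=1 → 20/25 = 0.80000
Highest is class 'F' with F1 score = 0.8000.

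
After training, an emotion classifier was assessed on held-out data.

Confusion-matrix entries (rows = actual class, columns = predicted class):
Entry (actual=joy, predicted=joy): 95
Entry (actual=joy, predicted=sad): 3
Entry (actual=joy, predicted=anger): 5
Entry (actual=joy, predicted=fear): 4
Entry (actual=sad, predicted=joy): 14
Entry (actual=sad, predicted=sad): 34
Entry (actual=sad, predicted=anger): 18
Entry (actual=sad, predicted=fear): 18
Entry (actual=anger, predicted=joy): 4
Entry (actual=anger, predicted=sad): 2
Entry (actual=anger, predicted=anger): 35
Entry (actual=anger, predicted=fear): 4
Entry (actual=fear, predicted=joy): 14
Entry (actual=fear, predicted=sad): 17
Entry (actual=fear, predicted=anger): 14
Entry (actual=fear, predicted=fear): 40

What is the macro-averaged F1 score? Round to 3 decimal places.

0.606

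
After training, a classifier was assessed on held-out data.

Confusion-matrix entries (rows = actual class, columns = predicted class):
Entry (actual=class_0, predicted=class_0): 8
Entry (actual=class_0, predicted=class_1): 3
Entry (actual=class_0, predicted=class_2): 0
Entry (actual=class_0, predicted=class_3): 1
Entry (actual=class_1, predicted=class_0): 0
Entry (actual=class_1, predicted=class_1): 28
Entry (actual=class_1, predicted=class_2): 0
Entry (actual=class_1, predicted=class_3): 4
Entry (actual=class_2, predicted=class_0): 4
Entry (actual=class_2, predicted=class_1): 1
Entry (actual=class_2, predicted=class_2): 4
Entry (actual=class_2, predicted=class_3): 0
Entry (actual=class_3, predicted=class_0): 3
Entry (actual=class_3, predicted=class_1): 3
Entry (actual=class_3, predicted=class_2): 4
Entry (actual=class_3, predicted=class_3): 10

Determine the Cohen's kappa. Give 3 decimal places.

0.541

Observed agreement pₒ = trace/N = 50/73 = 0.6849
Expected agreement pₑ = Σ (rowᵢ·colᵢ)/N² = (12·15 + 32·35 + 9·8 + 20·15)/73² = 0.3138
κ = (pₒ − pₑ)/(1 − pₑ) = (0.6849 − 0.3138)/(1 − 0.3138) = 0.541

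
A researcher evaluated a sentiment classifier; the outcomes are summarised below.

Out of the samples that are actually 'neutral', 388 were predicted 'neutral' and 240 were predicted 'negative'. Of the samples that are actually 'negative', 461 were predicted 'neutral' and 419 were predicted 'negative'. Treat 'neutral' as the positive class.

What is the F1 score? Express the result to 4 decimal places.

0.5254

Precision = TP/(TP+FP) = 388/849 = 0.4570
Recall = TP/(TP+FN) = 388/628 = 0.6178
F1 = 2·TP/(2·TP+FP+FN) = 776/1477 = 0.5254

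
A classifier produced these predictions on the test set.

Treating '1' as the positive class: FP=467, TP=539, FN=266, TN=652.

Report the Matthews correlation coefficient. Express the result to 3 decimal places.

0.249

MCC = (TP·TN − FP·FN) / √((TP+FP)(TP+FN)(TN+FP)(TN+FN))
Numerator = 539·652 − 467·266 = 227206
Denominator = √(1006·805·1119·918) = √831891388860 = 912080.8017
MCC = 227206 / 912080.8017 = 0.249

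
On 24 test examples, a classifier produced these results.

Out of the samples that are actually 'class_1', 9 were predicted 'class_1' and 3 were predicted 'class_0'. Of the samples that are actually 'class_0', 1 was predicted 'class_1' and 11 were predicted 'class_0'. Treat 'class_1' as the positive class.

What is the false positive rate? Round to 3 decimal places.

FPR = FP/(FP+TN) = 1/(1+11) = 0.083

0.083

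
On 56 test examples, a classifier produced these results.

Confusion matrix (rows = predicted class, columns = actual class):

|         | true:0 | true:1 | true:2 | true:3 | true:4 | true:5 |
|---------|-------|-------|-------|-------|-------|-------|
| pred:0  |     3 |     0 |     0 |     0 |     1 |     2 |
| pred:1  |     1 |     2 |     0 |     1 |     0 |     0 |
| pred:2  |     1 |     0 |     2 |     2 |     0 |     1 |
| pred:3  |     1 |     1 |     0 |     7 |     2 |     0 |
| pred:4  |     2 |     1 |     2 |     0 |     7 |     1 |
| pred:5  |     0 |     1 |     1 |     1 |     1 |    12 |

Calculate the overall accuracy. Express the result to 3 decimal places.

0.589

Accuracy = trace / total = (3+2+2+7+7+12=33) / 56 = 33/56 = 0.589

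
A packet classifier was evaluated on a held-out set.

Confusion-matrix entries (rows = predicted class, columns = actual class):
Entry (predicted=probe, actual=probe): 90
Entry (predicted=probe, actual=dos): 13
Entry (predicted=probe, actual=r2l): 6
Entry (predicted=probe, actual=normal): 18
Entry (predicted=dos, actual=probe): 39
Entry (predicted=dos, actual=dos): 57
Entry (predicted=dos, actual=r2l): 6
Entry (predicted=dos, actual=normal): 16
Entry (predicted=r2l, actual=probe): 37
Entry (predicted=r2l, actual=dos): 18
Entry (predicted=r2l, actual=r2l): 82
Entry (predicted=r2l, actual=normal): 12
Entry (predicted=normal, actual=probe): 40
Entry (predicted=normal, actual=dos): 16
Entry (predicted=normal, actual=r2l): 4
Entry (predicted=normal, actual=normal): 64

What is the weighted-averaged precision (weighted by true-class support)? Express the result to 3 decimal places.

Per-class precision (TP/(TP+FP)):
  probe: TP=90, FP=13+6+18=37 → 90/127 = 0.7087
  dos: TP=57, FP=39+6+16=61 → 57/118 = 0.4831
  r2l: TP=82, FP=37+18+12=67 → 82/149 = 0.5503
  normal: TP=64, FP=40+16+4=60 → 64/124 = 0.5161
Weighted-precision = Σ (supportᵢ/N)·precisionᵢ with N=518: (206/518)·0.7087 + (104/518)·0.4831 + (98/518)·0.5503 + (110/518)·0.5161 = 0.593

0.593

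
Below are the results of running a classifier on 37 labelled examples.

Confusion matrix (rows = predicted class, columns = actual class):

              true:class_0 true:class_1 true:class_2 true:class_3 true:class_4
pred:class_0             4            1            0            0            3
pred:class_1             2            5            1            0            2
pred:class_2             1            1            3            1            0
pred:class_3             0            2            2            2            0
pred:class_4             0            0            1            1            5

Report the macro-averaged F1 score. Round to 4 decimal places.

0.5019

Per-class F1 score (2·TP/(2·TP+FP+FN)):
  class_0: TP=4, FP=1+0+0+3=4, FN=2+1+0+0=3 → 8/15 = 0.53333
  class_1: TP=5, FP=2+1+0+2=5, FN=1+1+2+0=4 → 10/19 = 0.52632
  class_2: TP=3, FP=1+1+1+0=3, FN=0+1+2+1=4 → 6/13 = 0.46154
  class_3: TP=2, FP=0+2+2+0=4, FN=0+0+1+1=2 → 4/10 = 0.40000
  class_4: TP=5, FP=0+0+1+1=2, FN=3+2+0+0=5 → 10/17 = 0.58824
Macro-F1 score = mean = (0.53333 + 0.52632 + 0.46154 + 0.40000 + 0.58824) / 5 = 0.5019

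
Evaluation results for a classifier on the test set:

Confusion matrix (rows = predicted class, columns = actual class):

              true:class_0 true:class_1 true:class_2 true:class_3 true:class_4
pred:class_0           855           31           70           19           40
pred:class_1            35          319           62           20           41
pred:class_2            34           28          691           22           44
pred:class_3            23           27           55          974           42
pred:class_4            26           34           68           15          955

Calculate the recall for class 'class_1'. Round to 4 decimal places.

0.7267

Take TP from the diagonal, FP from the rest of the 'class_1' prediction marginal, FN from the rest of the 'class_1' actual marginal.
recall = TP/(TP+FN).
class_1: TP=319, FN=31+28+27+34=120 → 319/439 = 0.72665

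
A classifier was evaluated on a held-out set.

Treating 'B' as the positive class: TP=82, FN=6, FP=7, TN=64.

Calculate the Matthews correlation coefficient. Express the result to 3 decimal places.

MCC = (TP·TN − FP·FN) / √((TP+FP)(TP+FN)(TN+FP)(TN+FN))
Numerator = 82·64 − 7·6 = 5206
Denominator = √(89·88·71·70) = √38925040 = 6238.9935
MCC = 5206 / 6238.9935 = 0.834

0.834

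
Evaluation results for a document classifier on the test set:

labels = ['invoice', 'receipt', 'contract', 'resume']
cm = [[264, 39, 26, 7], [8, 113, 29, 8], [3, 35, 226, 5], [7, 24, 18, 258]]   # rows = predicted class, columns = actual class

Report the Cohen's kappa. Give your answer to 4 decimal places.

Observed agreement pₒ = trace/N = 861/1070 = 0.80467
Expected agreement pₑ = Σ (rowᵢ·colᵢ)/N² = (282·336 + 211·158 + 299·269 + 278·307)/1070² = 0.25667
κ = (pₒ − pₑ)/(1 − pₑ) = (0.80467 − 0.25667)/(1 − 0.25667) = 0.7372

0.7372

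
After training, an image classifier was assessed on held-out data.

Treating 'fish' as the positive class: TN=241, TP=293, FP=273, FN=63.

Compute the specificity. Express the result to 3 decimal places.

0.469

Specificity = TN/(TN+FP) = 241/(241+273) = 0.469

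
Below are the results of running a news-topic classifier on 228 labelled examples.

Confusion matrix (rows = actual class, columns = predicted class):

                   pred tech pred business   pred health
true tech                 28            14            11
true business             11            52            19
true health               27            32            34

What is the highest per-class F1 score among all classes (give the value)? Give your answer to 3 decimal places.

Per-class F1 score (2·TP/(2·TP+FP+FN)):
  tech: TP=28, FP=11+27=38, FN=14+11=25 → 56/119 = 0.4706
  business: TP=52, FP=14+32=46, FN=11+19=30 → 104/180 = 0.5778
  health: TP=34, FP=11+19=30, FN=27+32=59 → 68/157 = 0.4331
Highest is class 'business' with F1 score = 0.578.

0.578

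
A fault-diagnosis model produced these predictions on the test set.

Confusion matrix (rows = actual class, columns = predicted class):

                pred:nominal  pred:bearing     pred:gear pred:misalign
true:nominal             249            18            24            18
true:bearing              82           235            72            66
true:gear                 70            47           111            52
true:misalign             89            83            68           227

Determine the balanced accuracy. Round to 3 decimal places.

0.551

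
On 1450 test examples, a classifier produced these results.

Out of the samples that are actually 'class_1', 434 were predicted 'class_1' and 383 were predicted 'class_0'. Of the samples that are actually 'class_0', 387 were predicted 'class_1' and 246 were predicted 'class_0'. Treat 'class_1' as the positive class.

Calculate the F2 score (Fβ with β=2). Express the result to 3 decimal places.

Fβ = (1+β²)·TP / ((1+β²)·TP + β²·FN + FP), with β²=4
= 5·434 / (5·434 + 4·383 + 387) = 0.531

0.531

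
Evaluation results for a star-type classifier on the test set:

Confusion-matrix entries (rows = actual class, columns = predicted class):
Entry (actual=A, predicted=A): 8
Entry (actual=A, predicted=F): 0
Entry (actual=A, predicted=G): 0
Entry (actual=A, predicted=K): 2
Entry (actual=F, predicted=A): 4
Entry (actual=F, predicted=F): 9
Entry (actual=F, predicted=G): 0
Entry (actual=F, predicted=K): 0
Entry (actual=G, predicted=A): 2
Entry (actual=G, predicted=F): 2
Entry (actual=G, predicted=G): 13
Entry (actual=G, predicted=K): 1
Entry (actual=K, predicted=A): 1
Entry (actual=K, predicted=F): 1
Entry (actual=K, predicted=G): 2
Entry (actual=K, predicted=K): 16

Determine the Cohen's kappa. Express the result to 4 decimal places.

Observed agreement pₒ = trace/N = 46/61 = 0.75410
Expected agreement pₑ = Σ (rowᵢ·colᵢ)/N² = (10·15 + 13·12 + 18·15 + 20·19)/61² = 0.25692
κ = (pₒ − pₑ)/(1 − pₑ) = (0.75410 − 0.25692)/(1 − 0.25692) = 0.6691

0.6691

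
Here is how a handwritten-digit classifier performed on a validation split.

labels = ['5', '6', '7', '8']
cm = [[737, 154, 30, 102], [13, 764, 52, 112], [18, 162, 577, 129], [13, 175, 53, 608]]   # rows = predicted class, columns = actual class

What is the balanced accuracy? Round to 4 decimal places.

Balanced accuracy = mean of per-class recall.
  5: recall = 737/781 = 0.94366
  6: recall = 764/1255 = 0.60876
  7: recall = 577/712 = 0.81039
  8: recall = 608/951 = 0.63933
Mean = (0.94366 + 0.60876 + 0.81039 + 0.63933) / 4 = 0.7505

0.7505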